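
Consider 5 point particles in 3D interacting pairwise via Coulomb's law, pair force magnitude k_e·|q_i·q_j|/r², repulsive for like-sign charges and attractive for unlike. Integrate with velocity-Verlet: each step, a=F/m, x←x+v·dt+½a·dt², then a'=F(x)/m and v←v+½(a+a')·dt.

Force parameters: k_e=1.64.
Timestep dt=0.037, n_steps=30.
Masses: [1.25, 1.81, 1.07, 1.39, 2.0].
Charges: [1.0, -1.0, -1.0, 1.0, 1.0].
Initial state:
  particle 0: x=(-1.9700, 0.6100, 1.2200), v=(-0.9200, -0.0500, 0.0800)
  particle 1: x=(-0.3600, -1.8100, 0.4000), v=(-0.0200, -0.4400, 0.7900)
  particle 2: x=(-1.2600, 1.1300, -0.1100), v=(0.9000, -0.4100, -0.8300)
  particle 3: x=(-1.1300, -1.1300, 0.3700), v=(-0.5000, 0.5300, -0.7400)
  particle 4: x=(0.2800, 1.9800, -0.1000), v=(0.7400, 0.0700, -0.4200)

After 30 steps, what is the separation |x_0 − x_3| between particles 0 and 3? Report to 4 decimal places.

2.7388

step 0: x0=(-1.9700, 0.6100, 1.2200) x1=(-0.3600, -1.8100, 0.4000) x2=(-1.2600, 1.1300, -0.1100) x3=(-1.1300, -1.1300, 0.3700) x4=(0.2800, 1.9800, -0.1000)
step 1: x0=(-2.0040, 0.6083, 1.2228) x1=(-0.3612, -1.8259, 0.4292) x2=(-1.2266, 1.1148, -0.1403) x3=(-1.1479, -1.1110, 0.3425) x4=(0.3073, 1.9825, -0.1156)
step 2: x0=(-2.0379, 0.6069, 1.2252) x1=(-0.3632, -1.8409, 0.4584) x2=(-1.1930, 1.0994, -0.1700) x3=(-1.1647, -1.0930, 0.3150) x4=(0.3344, 1.9850, -0.1312)
step 3: x0=(-2.0717, 0.6057, 1.2273) x1=(-0.3660, -1.8552, 0.4875) x2=(-1.1593, 1.0840, -0.1990) x3=(-1.1804, -1.0760, 0.2874) x4=(0.3613, 1.9873, -0.1469)
step 4: x0=(-2.1054, 0.6048, 1.2292) x1=(-0.3695, -1.8688, 0.5165) x2=(-1.1254, 1.0686, -0.2274) x3=(-1.1951, -1.0599, 0.2599) x4=(0.3880, 1.9895, -0.1627)
step 5: x0=(-2.1390, 0.6041, 1.2308) x1=(-0.3736, -1.8818, 0.5454) x2=(-1.0913, 1.0531, -0.2552) x3=(-1.2090, -1.0447, 0.2323) x4=(0.4145, 1.9916, -0.1785)
step 6: x0=(-2.1725, 0.6037, 1.2323) x1=(-0.3783, -1.8941, 0.5741) x2=(-1.0571, 1.0376, -0.2824) x3=(-1.2220, -1.0303, 0.2048) x4=(0.4409, 1.9935, -0.1944)
step 7: x0=(-2.2060, 0.6034, 1.2336) x1=(-0.3836, -1.9058, 0.6026) x2=(-1.0227, 1.0220, -0.3091) x3=(-1.2342, -1.0166, 0.1774) x4=(0.4670, 1.9953, -0.2103)
step 8: x0=(-2.2393, 0.6032, 1.2348) x1=(-0.3893, -1.9170, 0.6309) x2=(-0.9882, 1.0065, -0.3354) x3=(-1.2456, -1.0036, 0.1501) x4=(0.4930, 1.9970, -0.2263)
step 9: x0=(-2.2726, 0.6033, 1.2358) x1=(-0.3956, -1.9277, 0.6590) x2=(-0.9535, 0.9909, -0.3611) x3=(-1.2564, -0.9912, 0.1228) x4=(0.5188, 1.9986, -0.2424)
step 10: x0=(-2.3059, 0.6035, 1.2368) x1=(-0.4023, -1.9378, 0.6869) x2=(-0.9187, 0.9754, -0.3864) x3=(-1.2665, -0.9794, 0.0956) x4=(0.5444, 2.0000, -0.2585)
step 11: x0=(-2.3391, 0.6038, 1.2377) x1=(-0.4093, -1.9476, 0.7146) x2=(-0.8838, 0.9598, -0.4113) x3=(-1.2759, -0.9681, 0.0685) x4=(0.5698, 2.0012, -0.2747)
step 12: x0=(-2.3722, 0.6042, 1.2386) x1=(-0.4168, -1.9568, 0.7420) x2=(-0.8488, 0.9443, -0.4358) x3=(-1.2847, -0.9572, 0.0415) x4=(0.5950, 2.0023, -0.2909)
step 13: x0=(-2.4053, 0.6048, 1.2394) x1=(-0.4246, -1.9657, 0.7693) x2=(-0.8136, 0.9288, -0.4599) x3=(-1.2930, -0.9468, 0.0145) x4=(0.6201, 2.0032, -0.3072)
step 14: x0=(-2.4384, 0.6054, 1.2403) x1=(-0.4328, -1.9742, 0.7964) x2=(-0.7783, 0.9134, -0.4836) x3=(-1.3006, -0.9368, -0.0123) x4=(0.6450, 2.0040, -0.3235)
step 15: x0=(-2.4714, 0.6062, 1.2411) x1=(-0.4413, -1.9823, 0.8232) x2=(-0.7430, 0.8979, -0.5069) x3=(-1.3077, -0.9271, -0.0391) x4=(0.6697, 2.0047, -0.3399)
step 16: x0=(-2.5044, 0.6070, 1.2419) x1=(-0.4500, -1.9900, 0.8499) x2=(-0.7075, 0.8825, -0.5299) x3=(-1.3143, -0.9178, -0.0658) x4=(0.6943, 2.0051, -0.3564)
step 17: x0=(-2.5373, 0.6079, 1.2428) x1=(-0.4591, -1.9974, 0.8763) x2=(-0.6720, 0.8672, -0.5526) x3=(-1.3204, -0.9088, -0.0924) x4=(0.7187, 2.0054, -0.3729)
step 18: x0=(-2.5703, 0.6089, 1.2437) x1=(-0.4684, -2.0045, 0.9025) x2=(-0.6364, 0.8519, -0.5750) x3=(-1.3259, -0.9000, -0.1190) x4=(0.7429, 2.0055, -0.3895)
step 19: x0=(-2.6032, 0.6099, 1.2446) x1=(-0.4780, -2.0113, 0.9286) x2=(-0.6007, 0.8367, -0.5970) x3=(-1.3310, -0.8915, -0.1455) x4=(0.7669, 2.0055, -0.4061)
step 20: x0=(-2.6361, 0.6110, 1.2456) x1=(-0.4878, -2.0179, 0.9544) x2=(-0.5649, 0.8215, -0.6188) x3=(-1.3356, -0.8831, -0.1719) x4=(0.7908, 2.0052, -0.4228)
step 21: x0=(-2.6690, 0.6122, 1.2466) x1=(-0.4978, -2.0241, 0.9801) x2=(-0.5291, 0.8064, -0.6403) x3=(-1.3397, -0.8750, -0.1983) x4=(0.8145, 2.0048, -0.4395)
step 22: x0=(-2.7018, 0.6133, 1.2477) x1=(-0.5080, -2.0301, 1.0055) x2=(-0.4933, 0.7914, -0.6614) x3=(-1.3433, -0.8670, -0.2247) x4=(0.8381, 2.0042, -0.4563)
step 23: x0=(-2.7347, 0.6145, 1.2489) x1=(-0.5185, -2.0358, 1.0308) x2=(-0.4575, 0.7764, -0.6824) x3=(-1.3465, -0.8592, -0.2509) x4=(0.8615, 2.0034, -0.4732)
step 24: x0=(-2.7676, 0.6158, 1.2501) x1=(-0.5291, -2.0413, 1.0559) x2=(-0.4216, 0.7616, -0.7031) x3=(-1.3492, -0.8515, -0.2772) x4=(0.8847, 2.0024, -0.4901)
step 25: x0=(-2.8004, 0.6170, 1.2514) x1=(-0.5399, -2.0465, 1.0809) x2=(-0.3857, 0.7468, -0.7235) x3=(-1.3514, -0.8440, -0.3034) x4=(0.9078, 2.0012, -0.5070)
step 26: x0=(-2.8333, 0.6183, 1.2528) x1=(-0.5509, -2.0516, 1.1057) x2=(-0.3498, 0.7322, -0.7437) x3=(-1.3532, -0.8365, -0.3295) x4=(0.9307, 1.9998, -0.5240)
step 27: x0=(-2.8661, 0.6196, 1.2542) x1=(-0.5620, -2.0564, 1.1303) x2=(-0.3139, 0.7177, -0.7637) x3=(-1.3546, -0.8291, -0.3556) x4=(0.9535, 1.9983, -0.5410)
step 28: x0=(-2.8990, 0.6209, 1.2558) x1=(-0.5734, -2.0610, 1.1547) x2=(-0.2780, 0.7033, -0.7834) x3=(-1.3555, -0.8218, -0.3817) x4=(0.9761, 1.9965, -0.5581)
step 29: x0=(-2.9318, 0.6222, 1.2574) x1=(-0.5848, -2.0655, 1.1790) x2=(-0.2421, 0.6890, -0.8030) x3=(-1.3560, -0.8146, -0.4078) x4=(0.9985, 1.9945, -0.5753)
step 30: x0=(-2.9646, 0.6235, 1.2591) x1=(-0.5965, -2.0697, 1.2032) x2=(-0.2063, 0.6749, -0.8223) x3=(-1.3561, -0.8075, -0.4338) x4=(1.0208, 1.9923, -0.5925)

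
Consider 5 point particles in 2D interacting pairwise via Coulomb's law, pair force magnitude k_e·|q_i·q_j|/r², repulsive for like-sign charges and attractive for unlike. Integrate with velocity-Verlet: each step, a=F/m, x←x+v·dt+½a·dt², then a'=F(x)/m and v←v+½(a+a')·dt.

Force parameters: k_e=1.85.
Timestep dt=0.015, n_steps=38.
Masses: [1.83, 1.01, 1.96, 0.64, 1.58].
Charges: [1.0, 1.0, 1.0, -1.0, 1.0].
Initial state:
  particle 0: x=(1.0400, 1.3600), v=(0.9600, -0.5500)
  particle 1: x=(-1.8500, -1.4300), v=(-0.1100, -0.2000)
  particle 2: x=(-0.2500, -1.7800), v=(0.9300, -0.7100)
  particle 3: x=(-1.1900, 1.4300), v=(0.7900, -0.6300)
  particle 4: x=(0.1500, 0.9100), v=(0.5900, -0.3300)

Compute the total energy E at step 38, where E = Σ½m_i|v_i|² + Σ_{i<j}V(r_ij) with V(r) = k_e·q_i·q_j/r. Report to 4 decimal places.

step 0: x0=(1.0400, 1.3600) x1=(-1.8500, -1.4300) x2=(-0.2500, -1.7800) x3=(-1.1900, 1.4300) x4=(0.1500, 0.9100)
step 1: x0=(1.0545, 1.3518) x1=(-1.8517, -1.4330) x2=(-0.2360, -1.7907) x3=(-1.1779, 1.4204) x4=(0.1587, 0.9050)
step 2: x0=(1.0692, 1.3438) x1=(-1.8537, -1.4359) x2=(-0.2220, -1.8014) x3=(-1.1655, 1.4106) x4=(0.1670, 0.9001)
step 3: x0=(1.0840, 1.3358) x1=(-1.8558, -1.4389) x2=(-0.2079, -1.8121) x3=(-1.1525, 1.4005) x4=(0.1751, 0.8951)
step 4: x0=(1.0990, 1.3280) x1=(-1.8581, -1.4418) x2=(-0.1937, -1.8230) x3=(-1.1392, 1.3902) x4=(0.1827, 0.8901)
step 5: x0=(1.1142, 1.3204) x1=(-1.8605, -1.4446) x2=(-0.1795, -1.8338) x3=(-1.1254, 1.3797) x4=(0.1901, 0.8851)
step 6: x0=(1.1295, 1.3128) x1=(-1.8631, -1.4475) x2=(-0.1653, -1.8447) x3=(-1.1112, 1.3688) x4=(0.1971, 0.8801)
step 7: x0=(1.1450, 1.3054) x1=(-1.8659, -1.4503) x2=(-0.1509, -1.8556) x3=(-1.0966, 1.3578) x4=(0.2038, 0.8751)
step 8: x0=(1.1607, 1.2981) x1=(-1.8689, -1.4531) x2=(-0.1366, -1.8666) x3=(-1.0815, 1.3465) x4=(0.2102, 0.8700)
step 9: x0=(1.1766, 1.2909) x1=(-1.8720, -1.4558) x2=(-0.1222, -1.8776) x3=(-1.0659, 1.3349) x4=(0.2162, 0.8650)
step 10: x0=(1.1926, 1.2838) x1=(-1.8752, -1.4586) x2=(-0.1077, -1.8887) x3=(-1.0499, 1.3231) x4=(0.2219, 0.8600)
step 11: x0=(1.2088, 1.2768) x1=(-1.8787, -1.4613) x2=(-0.0932, -1.8998) x3=(-1.0335, 1.3110) x4=(0.2273, 0.8550)
step 12: x0=(1.2251, 1.2699) x1=(-1.8822, -1.4639) x2=(-0.0786, -1.9109) x3=(-1.0166, 1.2987) x4=(0.2324, 0.8501)
step 13: x0=(1.2415, 1.2631) x1=(-1.8860, -1.4666) x2=(-0.0640, -1.9221) x3=(-0.9992, 1.2861) x4=(0.2371, 0.8451)
step 14: x0=(1.2582, 1.2565) x1=(-1.8898, -1.4692) x2=(-0.0494, -1.9333) x3=(-0.9814, 1.2733) x4=(0.2415, 0.8401)
step 15: x0=(1.2749, 1.2499) x1=(-1.8938, -1.4718) x2=(-0.0347, -1.9446) x3=(-0.9630, 1.2602) x4=(0.2456, 0.8352)
step 16: x0=(1.2918, 1.2434) x1=(-1.8980, -1.4743) x2=(-0.0200, -1.9559) x3=(-0.9442, 1.2468) x4=(0.2493, 0.8303)
step 17: x0=(1.3089, 1.2370) x1=(-1.9023, -1.4768) x2=(-0.0052, -1.9672) x3=(-0.9248, 1.2332) x4=(0.2527, 0.8255)
step 18: x0=(1.3261, 1.2307) x1=(-1.9067, -1.4793) x2=(0.0096, -1.9786) x3=(-0.9050, 1.2193) x4=(0.2558, 0.8206)
step 19: x0=(1.3434, 1.2245) x1=(-1.9112, -1.4818) x2=(0.0244, -1.9900) x3=(-0.8846, 1.2051) x4=(0.2586, 0.8158)
step 20: x0=(1.3609, 1.2184) x1=(-1.9159, -1.4842) x2=(0.0393, -2.0014) x3=(-0.8637, 1.1907) x4=(0.2610, 0.8111)
step 21: x0=(1.3784, 1.2124) x1=(-1.9207, -1.4867) x2=(0.0542, -2.0129) x3=(-0.8422, 1.1760) x4=(0.2631, 0.8064)
step 22: x0=(1.3961, 1.2064) x1=(-1.9256, -1.4890) x2=(0.0692, -2.0245) x3=(-0.8201, 1.1610) x4=(0.2648, 0.8017)
step 23: x0=(1.4139, 1.2005) x1=(-1.9306, -1.4914) x2=(0.0842, -2.0360) x3=(-0.7975, 1.1457) x4=(0.2662, 0.7971)
step 24: x0=(1.4319, 1.1947) x1=(-1.9358, -1.4937) x2=(0.0992, -2.0476) x3=(-0.7742, 1.1301) x4=(0.2673, 0.7925)
step 25: x0=(1.4499, 1.1890) x1=(-1.9411, -1.4960) x2=(0.1142, -2.0593) x3=(-0.7503, 1.1143) x4=(0.2680, 0.7881)
step 26: x0=(1.4681, 1.1833) x1=(-1.9464, -1.4983) x2=(0.1293, -2.0709) x3=(-0.7258, 1.0981) x4=(0.2683, 0.7836)
step 27: x0=(1.4863, 1.1777) x1=(-1.9519, -1.5006) x2=(0.1444, -2.0826) x3=(-0.7006, 1.0817) x4=(0.2683, 0.7793)
step 28: x0=(1.5047, 1.1722) x1=(-1.9575, -1.5028) x2=(0.1596, -2.0944) x3=(-0.6746, 1.0649) x4=(0.2679, 0.7750)
step 29: x0=(1.5231, 1.1667) x1=(-1.9632, -1.5050) x2=(0.1748, -2.1062) x3=(-0.6479, 1.0478) x4=(0.2671, 0.7708)
step 30: x0=(1.5417, 1.1613) x1=(-1.9691, -1.5072) x2=(0.1900, -2.1180) x3=(-0.6204, 1.0304) x4=(0.2659, 0.7667)
step 31: x0=(1.5603, 1.1559) x1=(-1.9750, -1.5093) x2=(0.2052, -2.1298) x3=(-0.5920, 1.0126) x4=(0.2643, 0.7627)
step 32: x0=(1.5790, 1.1506) x1=(-1.9810, -1.5114) x2=(0.2205, -2.1417) x3=(-0.5628, 0.9945) x4=(0.2622, 0.7588)
step 33: x0=(1.5979, 1.1454) x1=(-1.9871, -1.5135) x2=(0.2357, -2.1536) x3=(-0.5325, 0.9761) x4=(0.2597, 0.7550)
step 34: x0=(1.6167, 1.1402) x1=(-1.9933, -1.5156) x2=(0.2511, -2.1655) x3=(-0.5013, 0.9572) x4=(0.2567, 0.7514)
step 35: x0=(1.6357, 1.1351) x1=(-1.9996, -1.5177) x2=(0.2664, -2.1775) x3=(-0.4689, 0.9380) x4=(0.2532, 0.7478)
step 36: x0=(1.6547, 1.1300) x1=(-2.0059, -1.5197) x2=(0.2818, -2.1895) x3=(-0.4352, 0.9183) x4=(0.2491, 0.7444)
step 37: x0=(1.6738, 1.1249) x1=(-2.0124, -1.5217) x2=(0.2972, -2.2015) x3=(-0.4002, 0.8983) x4=(0.2444, 0.7411)
step 38: x0=(1.6930, 1.1199) x1=(-2.0190, -1.5237) x2=(0.3126, -2.2136) x3=(-0.3636, 0.8777) x4=(0.2391, 0.7380)
step 0 velocities: v0=(0.9600, -0.5500) v1=(-0.1100, -0.2000) v2=(0.9300, -0.7100) v3=(0.7900, -0.6300) v4=(0.5900, -0.3300)
step 0: KE=3.1757, PE=1.9717, E=5.1474
step 38 velocities: v0=(1.2795, -0.3321) v1=(-0.4398, -0.1323) v2=(1.0286, -0.8050) v3=(2.4984, -1.3858) v4=(-0.3836, -0.2018)
step 38: KE=6.1375, PE=-0.9869, E=5.1506

5.1506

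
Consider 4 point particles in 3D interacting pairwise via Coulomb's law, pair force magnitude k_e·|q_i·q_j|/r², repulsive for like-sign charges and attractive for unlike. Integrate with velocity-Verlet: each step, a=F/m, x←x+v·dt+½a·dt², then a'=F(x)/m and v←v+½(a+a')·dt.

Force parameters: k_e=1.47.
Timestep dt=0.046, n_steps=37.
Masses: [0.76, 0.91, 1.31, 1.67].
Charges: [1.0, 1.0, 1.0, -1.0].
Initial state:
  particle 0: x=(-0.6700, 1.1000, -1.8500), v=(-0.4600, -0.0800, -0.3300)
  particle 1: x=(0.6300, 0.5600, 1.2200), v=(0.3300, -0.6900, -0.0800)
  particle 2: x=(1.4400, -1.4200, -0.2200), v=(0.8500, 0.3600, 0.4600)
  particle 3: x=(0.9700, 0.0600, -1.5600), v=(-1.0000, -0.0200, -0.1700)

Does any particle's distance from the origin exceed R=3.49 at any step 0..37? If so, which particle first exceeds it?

no

step 0: x0=(-0.6700, 1.1000, -1.8500) x1=(0.6300, 0.5600, 1.2200) x2=(1.4400, -1.4200, -0.2200) x3=(0.9700, 0.0600, -1.5600)
step 1: x0=(-0.6909, 1.0962, -1.8653) x1=(0.6452, 0.5284, 1.2164) x2=(1.4791, -1.4034, -0.1991) x3=(0.9238, 0.0591, -1.5676)
step 2: x0=(-0.7112, 1.0920, -1.8810) x1=(0.6603, 0.4971, 1.2129) x2=(1.5184, -1.3869, -0.1787) x3=(0.8774, 0.0581, -1.5748)
step 3: x0=(-0.7308, 1.0875, -1.8968) x1=(0.6755, 0.4661, 1.2096) x2=(1.5576, -1.3704, -0.1587) x3=(0.8306, 0.0572, -1.5815)
step 4: x0=(-0.7499, 1.0827, -1.9130) x1=(0.6905, 0.4354, 1.2065) x2=(1.5970, -1.3539, -0.1393) x3=(0.7835, 0.0564, -1.5878)
step 5: x0=(-0.7683, 1.0774, -1.9293) x1=(0.7055, 0.4050, 1.2034) x2=(1.6364, -1.3375, -0.1203) x3=(0.7361, 0.0556, -1.5937)
step 6: x0=(-0.7860, 1.0717, -1.9459) x1=(0.7203, 0.3749, 1.2006) x2=(1.6759, -1.3212, -0.1018) x3=(0.6884, 0.0549, -1.5993)
step 7: x0=(-0.8031, 1.0656, -1.9626) x1=(0.7351, 0.3452, 1.1979) x2=(1.7155, -1.3051, -0.0838) x3=(0.6404, 0.0543, -1.6045)
step 8: x0=(-0.8194, 1.0589, -1.9795) x1=(0.7496, 0.3159, 1.1953) x2=(1.7551, -1.2891, -0.0663) x3=(0.5922, 0.0538, -1.6093)
step 9: x0=(-0.8351, 1.0518, -1.9966) x1=(0.7639, 0.2869, 1.1930) x2=(1.7948, -1.2733, -0.0492) x3=(0.5436, 0.0535, -1.6138)
step 10: x0=(-0.8499, 1.0441, -2.0137) x1=(0.7780, 0.2583, 1.1908) x2=(1.8347, -1.2576, -0.0326) x3=(0.4948, 0.0534, -1.6180)
step 11: x0=(-0.8640, 1.0358, -2.0309) x1=(0.7919, 0.2302, 1.1887) x2=(1.8746, -1.2422, -0.0164) x3=(0.4456, 0.0536, -1.6219)
step 12: x0=(-0.8772, 1.0268, -2.0481) x1=(0.8054, 0.2024, 1.1869) x2=(1.9147, -1.2269, -0.0007) x3=(0.3961, 0.0539, -1.6255)
step 13: x0=(-0.8896, 1.0172, -2.0653) x1=(0.8186, 0.1750, 1.1853) x2=(1.9549, -1.2119, 0.0146) x3=(0.3464, 0.0546, -1.6289)
step 14: x0=(-0.9011, 1.0069, -2.0825) x1=(0.8315, 0.1480, 1.1839) x2=(1.9952, -1.1972, 0.0295) x3=(0.2962, 0.0555, -1.6321)
step 15: x0=(-0.9117, 0.9957, -2.0995) x1=(0.8440, 0.1214, 1.1826) x2=(2.0358, -1.1827, 0.0439) x3=(0.2458, 0.0568, -1.6351)
step 16: x0=(-0.9213, 0.9838, -2.1165) x1=(0.8560, 0.0953, 1.1816) x2=(2.0765, -1.1684, 0.0579) x3=(0.1949, 0.0584, -1.6380)
step 17: x0=(-0.9299, 0.9709, -2.1332) x1=(0.8676, 0.0696, 1.1808) x2=(2.1174, -1.1545, 0.0715) x3=(0.1437, 0.0604, -1.6408)
step 18: x0=(-0.9375, 0.9571, -2.1496) x1=(0.8788, 0.0443, 1.1803) x2=(2.1586, -1.1407, 0.0848) x3=(0.0921, 0.0628, -1.6435)
step 19: x0=(-0.9440, 0.9423, -2.1658) x1=(0.8894, 0.0194, 1.1800) x2=(2.2000, -1.1273, 0.0976) x3=(0.0401, 0.0657, -1.6462)
step 20: x0=(-0.9494, 0.9264, -2.1815) x1=(0.8995, -0.0051, 1.1799) x2=(2.2417, -1.1141, 0.1100) x3=(-0.0123, 0.0690, -1.6489)
step 21: x0=(-0.9535, 0.9093, -2.1967) x1=(0.9090, -0.0292, 1.1801) x2=(2.2836, -1.1012, 0.1221) x3=(-0.0652, 0.0729, -1.6516)
step 22: x0=(-0.9564, 0.8909, -2.2113) x1=(0.9180, -0.0529, 1.1805) x2=(2.3259, -1.0886, 0.1337) x3=(-0.1186, 0.0774, -1.6545)
step 23: x0=(-0.9580, 0.8712, -2.2252) x1=(0.9264, -0.0762, 1.1812) x2=(2.3684, -1.0762, 0.1451) x3=(-0.1725, 0.0825, -1.6576)
step 24: x0=(-0.9582, 0.8499, -2.2382) x1=(0.9342, -0.0991, 1.1821) x2=(2.4113, -1.0641, 0.1561) x3=(-0.2270, 0.0882, -1.6610)
step 25: x0=(-0.9570, 0.8269, -2.2501) x1=(0.9413, -0.1217, 1.1833) x2=(2.4546, -1.0523, 0.1667) x3=(-0.2820, 0.0948, -1.6646)
step 26: x0=(-0.9542, 0.8022, -2.2609) x1=(0.9478, -0.1439, 1.1848) x2=(2.4981, -1.0406, 0.1770) x3=(-0.3377, 0.1021, -1.6688)
step 27: x0=(-0.9498, 0.7755, -2.2701) x1=(0.9536, -0.1658, 1.1865) x2=(2.5421, -1.0292, 0.1871) x3=(-0.3940, 0.1103, -1.6735)
step 28: x0=(-0.9438, 0.7466, -2.2776) x1=(0.9588, -0.1874, 1.1885) x2=(2.5864, -1.0181, 0.1968) x3=(-0.4511, 0.1196, -1.6789)
step 29: x0=(-0.9359, 0.7152, -2.2829) x1=(0.9633, -0.2087, 1.1907) x2=(2.6310, -1.0071, 0.2062) x3=(-0.5088, 0.1300, -1.6853)
step 30: x0=(-0.9262, 0.6810, -2.2856) x1=(0.9671, -0.2297, 1.1932) x2=(2.6761, -0.9963, 0.2153) x3=(-0.5673, 0.1416, -1.6927)
step 31: x0=(-0.9146, 0.6438, -2.2850) x1=(0.9703, -0.2504, 1.1960) x2=(2.7216, -0.9857, 0.2242) x3=(-0.6267, 0.1547, -1.7016)
step 32: x0=(-0.9011, 0.6029, -2.2802) x1=(0.9728, -0.2709, 1.1989) x2=(2.7674, -0.9753, 0.2328) x3=(-0.6869, 0.1694, -1.7123)
step 33: x0=(-0.8857, 0.5578, -2.2702) x1=(0.9746, -0.2911, 1.2022) x2=(2.8136, -0.9651, 0.2412) x3=(-0.7478, 0.1860, -1.7253)
step 34: x0=(-0.8687, 0.5079, -2.2532) x1=(0.9758, -0.3111, 1.2057) x2=(2.8602, -0.9550, 0.2494) x3=(-0.8094, 0.2048, -1.7415)
step 35: x0=(-0.8508, 0.4523, -2.2268) x1=(0.9763, -0.3309, 1.2094) x2=(2.9072, -0.9451, 0.2574) x3=(-0.8714, 0.2262, -1.7620)
step 36: x0=(-0.8339, 0.3902, -2.1869) x1=(0.9763, -0.3506, 1.2134) x2=(2.9546, -0.9352, 0.2651) x3=(-0.9330, 0.2506, -1.7885)
step 37: x0=(-0.8221, 0.3211, -2.1273) x1=(0.9755, -0.3700, 1.2177) x2=(3.0024, -0.9255, 0.2727) x3=(-0.9921, 0.2781, -1.8240)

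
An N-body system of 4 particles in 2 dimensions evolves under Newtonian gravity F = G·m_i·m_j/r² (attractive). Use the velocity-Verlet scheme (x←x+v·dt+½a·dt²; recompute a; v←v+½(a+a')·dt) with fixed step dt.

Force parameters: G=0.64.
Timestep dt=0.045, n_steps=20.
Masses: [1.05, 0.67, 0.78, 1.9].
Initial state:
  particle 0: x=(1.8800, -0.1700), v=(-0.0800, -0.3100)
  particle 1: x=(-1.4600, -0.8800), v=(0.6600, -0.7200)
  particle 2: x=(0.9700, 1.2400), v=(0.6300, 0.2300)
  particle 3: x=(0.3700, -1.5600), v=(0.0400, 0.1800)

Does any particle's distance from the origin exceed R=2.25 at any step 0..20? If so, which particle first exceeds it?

no

step 0: x0=(1.8800, -0.1700) x1=(-1.4600, -0.8800) x2=(0.9700, 1.2400) x3=(0.3700, -1.5600)
step 1: x0=(1.8761, -0.1840) x1=(-1.4299, -0.9125) x2=(0.9984, 1.2500) x3=(0.3718, -1.5517)
step 2: x0=(1.8714, -0.1981) x1=(-1.3990, -0.9451) x2=(1.0270, 1.2592) x3=(0.3737, -1.5430)
step 3: x0=(1.8660, -0.2124) x1=(-1.3672, -0.9778) x2=(1.0556, 1.2676) x3=(0.3756, -1.5338)
step 4: x0=(1.8600, -0.2267) x1=(-1.3345, -1.0107) x2=(1.0844, 1.2753) x3=(0.3776, -1.5242)
step 5: x0=(1.8532, -0.2412) x1=(-1.3010, -1.0437) x2=(1.1132, 1.2823) x3=(0.3795, -1.5142)
step 6: x0=(1.8457, -0.2558) x1=(-1.2664, -1.0768) x2=(1.1421, 1.2884) x3=(0.3816, -1.5038)
step 7: x0=(1.8374, -0.2705) x1=(-1.2308, -1.1100) x2=(1.1711, 1.2938) x3=(0.3836, -1.4929)
step 8: x0=(1.8285, -0.2854) x1=(-1.1942, -1.1434) x2=(1.2002, 1.2985) x3=(0.3856, -1.4816)
step 9: x0=(1.8187, -0.3004) x1=(-1.1565, -1.1768) x2=(1.2292, 1.3023) x3=(0.3877, -1.4699)
step 10: x0=(1.8082, -0.3156) x1=(-1.1175, -1.2104) x2=(1.2584, 1.3054) x3=(0.3898, -1.4578)
step 11: x0=(1.7969, -0.3309) x1=(-1.0774, -1.2440) x2=(1.2875, 1.3077) x3=(0.3918, -1.4452)
step 12: x0=(1.7849, -0.3465) x1=(-1.0359, -1.2776) x2=(1.3166, 1.3093) x3=(0.3938, -1.4321)
step 13: x0=(1.7720, -0.3622) x1=(-0.9931, -1.3113) x2=(1.3457, 1.3101) x3=(0.3958, -1.4187)
step 14: x0=(1.7583, -0.3781) x1=(-0.9487, -1.3449) x2=(1.3747, 1.3100) x3=(0.3977, -1.4048)
step 15: x0=(1.7437, -0.3942) x1=(-0.9028, -1.3785) x2=(1.4038, 1.3093) x3=(0.3996, -1.3905)
step 16: x0=(1.7283, -0.4106) x1=(-0.8553, -1.4120) x2=(1.4327, 1.3077) x3=(0.4014, -1.3758)
step 17: x0=(1.7119, -0.4272) x1=(-0.8060, -1.4453) x2=(1.4616, 1.3054) x3=(0.4031, -1.3607)
step 18: x0=(1.6947, -0.4441) x1=(-0.7547, -1.4784) x2=(1.4904, 1.3023) x3=(0.4047, -1.3452)
step 19: x0=(1.6764, -0.4612) x1=(-0.7015, -1.5111) x2=(1.5191, 1.2984) x3=(0.4061, -1.3294)
step 20: x0=(1.6572, -0.4787) x1=(-0.6461, -1.5434) x2=(1.5476, 1.2938) x3=(0.4074, -1.3133)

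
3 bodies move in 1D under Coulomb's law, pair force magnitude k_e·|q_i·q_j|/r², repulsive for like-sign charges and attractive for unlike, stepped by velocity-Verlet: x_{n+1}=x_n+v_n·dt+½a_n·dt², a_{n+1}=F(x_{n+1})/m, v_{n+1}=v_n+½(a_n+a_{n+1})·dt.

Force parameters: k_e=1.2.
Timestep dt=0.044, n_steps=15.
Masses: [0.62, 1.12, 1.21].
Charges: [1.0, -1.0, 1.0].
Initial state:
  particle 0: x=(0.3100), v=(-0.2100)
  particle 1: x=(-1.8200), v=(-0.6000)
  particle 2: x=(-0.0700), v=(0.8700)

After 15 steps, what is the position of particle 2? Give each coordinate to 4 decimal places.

(-0.3952)

step 0: x0=(0.3100) x1=(-1.8200) x2=(-0.0700)
step 1: x0=(0.3133) x1=(-1.8458) x2=(-0.0387)
step 2: x0=(0.3461) x1=(-1.8706) x2=(-0.0234)
step 3: x0=(0.4055) x1=(-1.8943) x2=(-0.0228)
step 4: x0=(0.4847) x1=(-1.9170) x2=(-0.0332)
step 5: x0=(0.5771) x1=(-1.9388) x2=(-0.0513)
step 6: x0=(0.6785) x1=(-1.9597) x2=(-0.0748)
step 7: x0=(0.7859) x1=(-1.9797) x2=(-0.1023)
step 8: x0=(0.8976) x1=(-1.9989) x2=(-0.1327)
step 9: x0=(1.0124) x1=(-2.0172) x2=(-0.1654)
step 10: x0=(1.1295) x1=(-2.0346) x2=(-0.2001)
step 11: x0=(1.2483) x1=(-2.0513) x2=(-0.2365)
step 12: x0=(1.3684) x1=(-2.0671) x2=(-0.2743)
step 13: x0=(1.4897) x1=(-2.0821) x2=(-0.3134)
step 14: x0=(1.6118) x1=(-2.0963) x2=(-0.3538)
step 15: x0=(1.7346) x1=(-2.1096) x2=(-0.3952)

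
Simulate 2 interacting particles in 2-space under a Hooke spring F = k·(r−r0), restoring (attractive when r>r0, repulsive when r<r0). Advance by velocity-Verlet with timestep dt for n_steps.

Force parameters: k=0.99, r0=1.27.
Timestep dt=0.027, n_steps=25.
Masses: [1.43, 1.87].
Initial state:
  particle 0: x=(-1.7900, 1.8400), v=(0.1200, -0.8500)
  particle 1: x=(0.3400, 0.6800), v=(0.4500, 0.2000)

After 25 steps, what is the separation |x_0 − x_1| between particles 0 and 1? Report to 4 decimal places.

step 0: x0=(-1.7900, 1.8400) x1=(0.3400, 0.6800)
step 1: x0=(-1.7865, 1.8169) x1=(0.3520, 0.6855)
step 2: x0=(-1.7825, 1.7935) x1=(0.3635, 0.6912)
step 3: x0=(-1.7780, 1.7699) x1=(0.3747, 0.6971)
step 4: x0=(-1.7729, 1.7460) x1=(0.3855, 0.7032)
step 5: x0=(-1.7674, 1.7219) x1=(0.3959, 0.7095)
step 6: x0=(-1.7613, 1.6976) x1=(0.4058, 0.7160)
step 7: x0=(-1.7548, 1.6730) x1=(0.4155, 0.7227)
step 8: x0=(-1.7477, 1.6481) x1=(0.4247, 0.7295)
step 9: x0=(-1.7401, 1.6231) x1=(0.4335, 0.7365)
step 10: x0=(-1.7320, 1.5979) x1=(0.4419, 0.7437)
step 11: x0=(-1.7234, 1.5724) x1=(0.4500, 0.7510)
step 12: x0=(-1.7144, 1.5468) x1=(0.4577, 0.7584)
step 13: x0=(-1.7048, 1.5210) x1=(0.4650, 0.7660)
step 14: x0=(-1.6947, 1.4950) x1=(0.4719, 0.7737)
step 15: x0=(-1.6842, 1.4689) x1=(0.4785, 0.7815)
step 16: x0=(-1.6731, 1.4426) x1=(0.4847, 0.7895)
step 17: x0=(-1.6616, 1.4162) x1=(0.4905, 0.7976)
step 18: x0=(-1.6496, 1.3896) x1=(0.4960, 0.8057)
step 19: x0=(-1.6372, 1.3629) x1=(0.5011, 0.8140)
step 20: x0=(-1.6243, 1.3361) x1=(0.5058, 0.8223)
step 21: x0=(-1.6109, 1.3092) x1=(0.5103, 0.8308)
step 22: x0=(-1.5971, 1.2822) x1=(0.5143, 0.8393)
step 23: x0=(-1.5829, 1.2550) x1=(0.5181, 0.8479)
step 24: x0=(-1.5682, 1.2279) x1=(0.5215, 0.8565)
step 25: x0=(-1.5531, 1.2006) x1=(0.5246, 0.8652)

2.1046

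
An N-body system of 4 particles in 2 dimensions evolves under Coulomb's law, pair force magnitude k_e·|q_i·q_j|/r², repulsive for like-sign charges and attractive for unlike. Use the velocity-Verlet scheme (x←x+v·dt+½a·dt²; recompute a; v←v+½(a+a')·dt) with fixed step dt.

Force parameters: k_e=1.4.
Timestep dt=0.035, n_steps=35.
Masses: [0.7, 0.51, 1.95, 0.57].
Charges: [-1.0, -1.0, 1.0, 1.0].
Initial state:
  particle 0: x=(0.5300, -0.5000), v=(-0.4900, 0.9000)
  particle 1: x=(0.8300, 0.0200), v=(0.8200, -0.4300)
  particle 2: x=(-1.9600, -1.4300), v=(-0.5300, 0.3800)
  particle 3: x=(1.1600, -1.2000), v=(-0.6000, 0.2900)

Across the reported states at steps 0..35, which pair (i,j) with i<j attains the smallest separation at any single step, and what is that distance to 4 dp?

step 0: x0=(0.5300, -0.5000) x1=(0.8300, 0.0200) x2=(-1.9600, -1.4300) x3=(1.1600, -1.2000)
step 1: x0=(0.5119, -0.4725) x1=(0.8612, 0.0079) x2=(-1.9785, -1.4167) x3=(1.1378, -1.1877)
step 2: x0=(0.4912, -0.4528) x1=(0.8981, 0.0012) x2=(-1.9969, -1.4032) x3=(1.1132, -1.1709)
step 3: x0=(0.4676, -0.4402) x1=(0.9413, -0.0013) x2=(-2.0152, -1.3898) x3=(1.0864, -1.1494)
step 4: x0=(0.4411, -0.4338) x1=(0.9903, -0.0009) x2=(-2.0334, -1.3762) x3=(1.0574, -1.1232)
step 5: x0=(0.4123, -0.4328) x1=(1.0447, 0.0010) x2=(-2.0515, -1.3626) x3=(1.0262, -1.0919)
step 6: x0=(0.3818, -0.4364) x1=(1.1035, 0.0032) x2=(-2.0695, -1.3489) x3=(0.9928, -1.0554)
step 7: x0=(0.3502, -0.4443) x1=(1.1657, 0.0047) x2=(-2.0874, -1.3351) x3=(0.9572, -1.0133)
step 8: x0=(0.3185, -0.4561) x1=(1.2304, 0.0050) x2=(-2.1052, -1.3213) x3=(0.9193, -0.9656)
step 9: x0=(0.2873, -0.4716) x1=(1.2968, 0.0036) x2=(-2.1229, -1.3074) x3=(0.8790, -0.9119)
step 10: x0=(0.2576, -0.4907) x1=(1.3640, 0.0002) x2=(-2.1405, -1.2934) x3=(0.8357, -0.8521)
step 11: x0=(0.2305, -0.5135) x1=(1.4313, -0.0052) x2=(-2.1580, -1.2794) x3=(0.7889, -0.7864)
step 12: x0=(0.2074, -0.5397) x1=(1.4982, -0.0125) x2=(-2.1754, -1.2654) x3=(0.7373, -0.7148)
step 13: x0=(0.1902, -0.5690) x1=(1.5641, -0.0212) x2=(-2.1928, -1.2513) x3=(0.6789, -0.6383)
step 14: x0=(0.1815, -0.6002) x1=(1.6289, -0.0312) x2=(-2.2100, -1.2372) x3=(0.6108, -0.5585)
step 15: x0=(0.1846, -0.6306) x1=(1.6925, -0.0419) x2=(-2.2272, -1.2231) x3=(0.5289, -0.4791)
step 16: x0=(0.2023, -0.6545) x1=(1.7550, -0.0529) x2=(-2.2442, -1.2089) x3=(0.4297, -0.4076)
step 17: x0=(0.2335, -0.6628) x1=(1.8168, -0.0640) x2=(-2.2612, -1.1947) x3=(0.3144, -0.3551)
step 18: x0=(0.2697, -0.6481) x1=(1.8781, -0.0750) x2=(-2.2782, -1.1805) x3=(0.1932, -0.3310)
step 19: x0=(0.2994, -0.6113) x1=(1.9392, -0.0858) x2=(-2.2951, -1.1664) x3=(0.0800, -0.3340)
step 20: x0=(0.3158, -0.5595) x1=(2.0002, -0.0965) x2=(-2.3119, -1.1522) x3=(-0.0169, -0.3557)
step 21: x0=(0.3173, -0.4996) x1=(2.0613, -0.1070) x2=(-2.3287, -1.1380) x3=(-0.0958, -0.3875)
step 22: x0=(0.3048, -0.4364) x1=(2.1226, -0.1175) x2=(-2.3455, -1.1239) x3=(-0.1576, -0.4233)
step 23: x0=(0.2799, -0.3731) x1=(2.1840, -0.1278) x2=(-2.3623, -1.1097) x3=(-0.2043, -0.4592)
step 24: x0=(0.2441, -0.3117) x1=(2.2457, -0.1382) x2=(-2.3792, -1.0956) x3=(-0.2377, -0.4928)
step 25: x0=(0.1987, -0.2538) x1=(2.3074, -0.1486) x2=(-2.3960, -1.0815) x3=(-0.2594, -0.5221)
step 26: x0=(0.1449, -0.2003) x1=(2.3693, -0.1591) x2=(-2.4129, -1.0674) x3=(-0.2709, -0.5458)
step 27: x0=(0.0838, -0.1524) x1=(2.4313, -0.1696) x2=(-2.4298, -1.0533) x3=(-0.2734, -0.5627)
step 28: x0=(0.0166, -0.1108) x1=(2.4933, -0.1802) x2=(-2.4467, -1.0391) x3=(-0.2682, -0.5717)
step 29: x0=(-0.0558, -0.0764) x1=(2.5553, -0.1910) x2=(-2.4637, -1.0250) x3=(-0.2567, -0.5718)
step 30: x0=(-0.1321, -0.0501) x1=(2.6173, -0.2018) x2=(-2.4806, -1.0108) x3=(-0.2402, -0.5620)
step 31: x0=(-0.2109, -0.0326) x1=(2.6791, -0.2127) x2=(-2.4976, -0.9967) x3=(-0.2206, -0.5413)
step 32: x0=(-0.2906, -0.0248) x1=(2.7409, -0.2238) x2=(-2.5146, -0.9824) x3=(-0.1998, -0.5089)
step 33: x0=(-0.3690, -0.0270) x1=(2.8025, -0.2349) x2=(-2.5315, -0.9682) x3=(-0.1805, -0.4641)
step 34: x0=(-0.4438, -0.0393) x1=(2.8639, -0.2460) x2=(-2.5484, -0.9539) x3=(-0.1656, -0.4069)
step 35: x0=(-0.5123, -0.0610) x1=(2.9252, -0.2572) x2=(-2.5653, -0.9396) x3=(-0.1584, -0.3384)

pair (0,3), distance 0.3182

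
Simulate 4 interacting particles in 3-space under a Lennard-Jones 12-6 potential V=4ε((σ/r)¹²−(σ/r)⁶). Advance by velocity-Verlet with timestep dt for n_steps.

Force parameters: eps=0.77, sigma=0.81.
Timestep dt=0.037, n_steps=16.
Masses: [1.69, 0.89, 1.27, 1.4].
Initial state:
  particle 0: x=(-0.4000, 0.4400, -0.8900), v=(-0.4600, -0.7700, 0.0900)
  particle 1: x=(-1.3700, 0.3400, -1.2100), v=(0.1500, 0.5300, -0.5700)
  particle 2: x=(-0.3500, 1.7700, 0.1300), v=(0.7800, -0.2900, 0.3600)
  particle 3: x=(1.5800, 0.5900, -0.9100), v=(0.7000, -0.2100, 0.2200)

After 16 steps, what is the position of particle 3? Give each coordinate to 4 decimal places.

(1.9906, 0.4659, -0.7793)

step 0: x0=(-0.4000, 0.4400, -0.8900) x1=(-1.3700, 0.3400, -1.2100) x2=(-0.3500, 1.7700, 0.1300) x3=(1.5800, 0.5900, -0.9100)
step 1: x0=(-0.4179, 0.4115, -0.8869) x1=(-1.3628, 0.3598, -1.2305) x2=(-0.3211, 1.7592, 0.1433) x3=(1.6059, 0.5822, -0.9019)
step 2: x0=(-0.4374, 0.3829, -0.8844) x1=(-1.3523, 0.3798, -1.2499) x2=(-0.2923, 1.7483, 0.1564) x3=(1.6317, 0.5745, -0.8937)
step 3: x0=(-0.4586, 0.3544, -0.8825) x1=(-1.3386, 0.3998, -1.2679) x2=(-0.2635, 1.7372, 0.1695) x3=(1.6575, 0.5667, -0.8856)
step 4: x0=(-0.4812, 0.3261, -0.8812) x1=(-1.3222, 0.4197, -1.2847) x2=(-0.2346, 1.7261, 0.1825) x3=(1.6833, 0.5589, -0.8774)
step 5: x0=(-0.5048, 0.2979, -0.8803) x1=(-1.3038, 0.4394, -1.3006) x2=(-0.2058, 1.7149, 0.1954) x3=(1.7090, 0.5512, -0.8693)
step 6: x0=(-0.5286, 0.2699, -0.8795) x1=(-1.2850, 0.4590, -1.3163) x2=(-0.1771, 1.7036, 0.2083) x3=(1.7347, 0.5434, -0.8611)
step 7: x0=(-0.5515, 0.2416, -0.8782) x1=(-1.2678, 0.4791, -1.3329) x2=(-0.1483, 1.6922, 0.2211) x3=(1.7604, 0.5356, -0.8529)
step 8: x0=(-0.5726, 0.2129, -0.8757) x1=(-1.2539, 0.5003, -1.3515) x2=(-0.1195, 1.6807, 0.2338) x3=(1.7860, 0.5279, -0.8448)
step 9: x0=(-0.5919, 0.1834, -0.8720) x1=(-1.2434, 0.5229, -1.3725) x2=(-0.0908, 1.6692, 0.2465) x3=(1.8116, 0.5201, -0.8366)
step 10: x0=(-0.6102, 0.1534, -0.8674) x1=(-1.2348, 0.5465, -1.3950) x2=(-0.0621, 1.6576, 0.2591) x3=(1.8372, 0.5124, -0.8284)
step 11: x0=(-0.6284, 0.1234, -0.8628) x1=(-1.2263, 0.5702, -1.4176) x2=(-0.0334, 1.6459, 0.2717) x3=(1.8628, 0.5046, -0.8202)
step 12: x0=(-0.6471, 0.0939, -0.8586) x1=(-1.2168, 0.5932, -1.4391) x2=(-0.0047, 1.6343, 0.2842) x3=(1.8884, 0.4969, -0.8121)
step 13: x0=(-0.6668, 0.0651, -0.8554) x1=(-1.2055, 0.6147, -1.4590) x2=(0.0240, 1.6225, 0.2967) x3=(1.9140, 0.4891, -0.8039)
step 14: x0=(-0.6873, 0.0374, -0.8532) x1=(-1.1924, 0.6343, -1.4767) x2=(0.0527, 1.6108, 0.3092) x3=(1.9395, 0.4814, -0.7957)
step 15: x0=(-0.7088, 0.0107, -0.8521) x1=(-1.1775, 0.6518, -1.4923) x2=(0.0813, 1.5990, 0.3216) x3=(1.9651, 0.4737, -0.7875)
step 16: x0=(-0.7311, -0.0147, -0.8522) x1=(-1.1610, 0.6672, -1.5057) x2=(0.1100, 1.5872, 0.3340) x3=(1.9906, 0.4659, -0.7793)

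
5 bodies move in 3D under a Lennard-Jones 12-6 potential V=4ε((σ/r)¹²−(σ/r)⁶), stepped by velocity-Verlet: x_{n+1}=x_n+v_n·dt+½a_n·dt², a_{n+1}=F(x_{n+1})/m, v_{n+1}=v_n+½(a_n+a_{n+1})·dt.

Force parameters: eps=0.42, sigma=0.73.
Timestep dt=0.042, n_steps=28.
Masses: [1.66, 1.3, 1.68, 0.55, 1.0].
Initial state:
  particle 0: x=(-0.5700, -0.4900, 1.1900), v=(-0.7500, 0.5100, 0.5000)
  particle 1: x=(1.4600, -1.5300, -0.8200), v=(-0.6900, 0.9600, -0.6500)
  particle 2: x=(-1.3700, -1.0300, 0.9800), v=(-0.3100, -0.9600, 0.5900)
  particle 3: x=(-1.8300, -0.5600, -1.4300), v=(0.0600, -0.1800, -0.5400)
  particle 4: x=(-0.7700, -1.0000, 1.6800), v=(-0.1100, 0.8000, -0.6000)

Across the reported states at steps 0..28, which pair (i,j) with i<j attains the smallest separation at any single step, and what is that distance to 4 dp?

pair (0,4), distance 0.7055

step 0: x0=(-0.5700, -0.4900, 1.1900) x1=(1.4600, -1.5300, -0.8200) x2=(-1.3700, -1.0300, 0.9800) x3=(-1.8300, -0.5600, -1.4300) x4=(-0.7700, -1.0000, 1.6800)
step 1: x0=(-0.6002, -0.4644, 1.2066) x1=(1.4310, -1.4897, -0.8473) x2=(-1.3821, -1.0700, 1.0054) x3=(-1.8275, -0.5676, -1.4527) x4=(-0.7783, -0.9739, 1.6610)
step 2: x0=(-0.6245, -0.4200, 1.2055) x1=(1.4020, -1.4494, -0.8746) x2=(-1.3924, -1.1092, 1.0322) x3=(-1.8250, -0.5751, -1.4753) x4=(-0.7996, -0.9805, 1.6692)
step 3: x0=(-0.6473, -0.3694, 1.1987) x1=(1.3731, -1.4090, -0.9019) x2=(-1.4011, -1.1475, 1.0600) x3=(-1.8224, -0.5827, -1.4980) x4=(-0.8259, -0.9985, 1.6850)
step 4: x0=(-0.6705, -0.3191, 1.1917) x1=(1.3441, -1.3687, -0.9292) x2=(-1.4085, -1.1852, 1.0888) x3=(-1.8199, -0.5903, -1.5206) x4=(-0.8536, -1.0172, 1.6996)
step 5: x0=(-0.6944, -0.2704, 1.1854) x1=(1.3151, -1.3284, -0.9565) x2=(-1.4150, -1.2223, 1.1182) x3=(-1.8174, -0.5978, -1.5433) x4=(-0.8818, -1.0343, 1.7118)
step 6: x0=(-0.7188, -0.2231, 1.1799) x1=(1.2861, -1.2881, -0.9838) x2=(-1.4213, -1.2591, 1.1477) x3=(-1.8148, -0.6054, -1.5659) x4=(-0.9095, -1.0496, 1.7227)
step 7: x0=(-0.7436, -0.1770, 1.1750) x1=(1.2571, -1.2477, -1.0111) x2=(-1.4283, -1.2960, 1.1762) x3=(-1.8123, -0.6130, -1.5885) x4=(-0.9354, -1.0628, 1.7343)
step 8: x0=(-0.7687, -0.1318, 1.1705) x1=(1.2281, -1.2074, -1.0384) x2=(-1.4371, -1.3336, 1.2024) x3=(-1.8097, -0.6205, -1.6112) x4=(-0.9577, -1.0733, 1.7489)
step 9: x0=(-0.7939, -0.0872, 1.1663) x1=(1.1991, -1.1671, -1.0657) x2=(-1.4484, -1.3724, 1.2257) x3=(-1.8072, -0.6281, -1.6338) x4=(-0.9755, -1.0805, 1.7679)
step 10: x0=(-0.8193, -0.0431, 1.1623) x1=(1.1701, -1.1268, -1.0930) x2=(-1.4619, -1.4126, 1.2465) x3=(-1.8046, -0.6357, -1.6564) x4=(-0.9895, -1.0849, 1.7908)
step 11: x0=(-0.8448, 0.0006, 1.1586) x1=(1.1411, -1.0865, -1.1202) x2=(-1.4765, -1.4534, 1.2660) x3=(-1.8021, -0.6432, -1.6790) x4=(-1.0016, -1.0874, 1.8156)
step 12: x0=(-0.8703, 0.0440, 1.1550) x1=(1.1121, -1.0461, -1.1475) x2=(-1.4912, -1.4943, 1.2852) x3=(-1.7995, -0.6508, -1.7016) x4=(-1.0133, -1.0893, 1.8405)
step 13: x0=(-0.8959, 0.0872, 1.1514) x1=(1.0831, -1.0058, -1.1748) x2=(-1.5055, -1.5348, 1.3049) x3=(-1.7970, -0.6584, -1.7242) x4=(-1.0255, -1.0915, 1.8644)
step 14: x0=(-0.9215, 0.1302, 1.1480) x1=(1.0541, -0.9655, -1.2021) x2=(-1.5192, -1.5748, 1.3254) x3=(-1.7944, -0.6660, -1.7468) x4=(-1.0389, -1.0945, 1.8870)
step 15: x0=(-0.9471, 0.1731, 1.1447) x1=(1.0251, -0.9252, -1.2294) x2=(-1.5321, -1.6139, 1.3467) x3=(-1.7918, -0.6735, -1.7693) x4=(-1.0535, -1.0985, 1.9079)
step 16: x0=(-0.9727, 0.2159, 1.1413) x1=(0.9961, -0.8848, -1.2567) x2=(-1.5442, -1.6522, 1.3689) x3=(-1.7893, -0.6811, -1.7919) x4=(-1.0693, -1.1038, 1.9273)
step 17: x0=(-0.9983, 0.2586, 1.1381) x1=(0.9671, -0.8445, -1.2840) x2=(-1.5556, -1.6896, 1.3920) x3=(-1.7867, -0.6887, -1.8145) x4=(-1.0865, -1.1104, 1.9452)
step 18: x0=(-1.0239, 0.3013, 1.1348) x1=(0.9381, -0.8042, -1.3113) x2=(-1.5663, -1.7261, 1.4160) x3=(-1.7841, -0.6962, -1.8371) x4=(-1.1048, -1.1184, 1.9615)
step 19: x0=(-1.0496, 0.3439, 1.1316) x1=(0.9091, -0.7639, -1.3386) x2=(-1.5763, -1.7618, 1.4407) x3=(-1.7816, -0.7038, -1.8597) x4=(-1.1242, -1.1279, 1.9765)
step 20: x0=(-1.0752, 0.3864, 1.1284) x1=(0.8801, -0.7235, -1.3658) x2=(-1.5856, -1.7964, 1.4663) x3=(-1.7790, -0.7114, -1.8822) x4=(-1.1448, -1.1388, 1.9901)
step 21: x0=(-1.1009, 0.4290, 1.1253) x1=(0.8511, -0.6832, -1.3931) x2=(-1.5943, -1.8302, 1.4925) x3=(-1.7764, -0.7190, -1.9048) x4=(-1.1664, -1.1513, 2.0024)
step 22: x0=(-1.1265, 0.4715, 1.1221) x1=(0.8221, -0.6429, -1.4204) x2=(-1.6023, -1.8630, 1.5195) x3=(-1.7738, -0.7265, -1.9274) x4=(-1.1890, -1.1654, 2.0135)
step 23: x0=(-1.1521, 0.5139, 1.1190) x1=(0.7930, -0.6025, -1.4477) x2=(-1.6098, -1.8948, 1.5472) x3=(-1.7712, -0.7341, -1.9499) x4=(-1.2127, -1.1811, 2.0235)
step 24: x0=(-1.1778, 0.5564, 1.1158) x1=(0.7640, -0.5622, -1.4750) x2=(-1.6168, -1.9255, 1.5756) x3=(-1.7686, -0.7417, -1.9725) x4=(-1.2372, -1.1985, 2.0322)
step 25: x0=(-1.2034, 0.5989, 1.1127) x1=(0.7350, -0.5219, -1.5023) x2=(-1.6231, -1.9552, 1.6047) x3=(-1.7660, -0.7493, -1.9950) x4=(-1.2628, -1.2177, 2.0398)
step 26: x0=(-1.2291, 0.6413, 1.1095) x1=(0.7060, -0.4816, -1.5296) x2=(-1.6289, -1.9837, 1.6344) x3=(-1.7633, -0.7568, -2.0176) x4=(-1.2892, -1.2388, 2.0463)
step 27: x0=(-1.2547, 0.6837, 1.1064) x1=(0.6769, -0.4412, -1.5568) x2=(-1.6342, -2.0111, 1.6648) x3=(-1.7607, -0.7644, -2.0401) x4=(-1.3166, -1.2618, 2.0516)
step 28: x0=(-1.2804, 0.7261, 1.1033) x1=(0.6479, -0.4009, -1.5841) x2=(-1.6389, -2.0373, 1.6958) x3=(-1.7581, -0.7720, -2.0627) x4=(-1.3448, -1.2869, 2.0559)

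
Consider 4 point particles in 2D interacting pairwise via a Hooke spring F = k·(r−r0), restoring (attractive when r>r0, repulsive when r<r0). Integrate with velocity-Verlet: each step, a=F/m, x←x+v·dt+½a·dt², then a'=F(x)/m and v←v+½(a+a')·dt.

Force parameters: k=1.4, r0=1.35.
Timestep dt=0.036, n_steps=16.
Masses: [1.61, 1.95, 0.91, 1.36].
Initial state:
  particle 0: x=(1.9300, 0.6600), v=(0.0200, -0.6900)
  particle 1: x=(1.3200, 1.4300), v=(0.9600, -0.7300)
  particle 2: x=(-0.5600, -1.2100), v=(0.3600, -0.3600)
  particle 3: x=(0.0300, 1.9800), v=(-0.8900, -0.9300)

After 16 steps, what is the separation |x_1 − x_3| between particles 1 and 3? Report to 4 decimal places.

step 0: x0=(1.9300, 0.6600) x1=(1.3200, 1.4300) x2=(-0.5600, -1.2100) x3=(0.0300, 1.9800)
step 1: x0=(1.9296, 0.6347) x1=(1.3539, 1.4031) x2=(-0.5442, -1.2185) x3=(-0.0017, 1.9449)
step 2: x0=(1.9270, 0.6085) x1=(1.3865, 1.3752) x2=(-0.5228, -1.2182) x3=(-0.0326, 1.9066)
step 3: x0=(1.9222, 0.5814) x1=(1.4177, 1.3462) x2=(-0.4959, -1.2094) x3=(-0.0626, 1.8650)
step 4: x0=(1.9151, 0.5534) x1=(1.4474, 1.3163) x2=(-0.4636, -1.1921) x3=(-0.0915, 1.8203)
step 5: x0=(1.9060, 0.5245) x1=(1.4757, 1.2854) x2=(-0.4262, -1.1668) x3=(-0.1191, 1.7726)
step 6: x0=(1.8947, 0.4948) x1=(1.5025, 1.2538) x2=(-0.3838, -1.1337) x3=(-0.1454, 1.7218)
step 7: x0=(1.8813, 0.4642) x1=(1.5277, 1.2214) x2=(-0.3368, -1.0933) x3=(-0.1703, 1.6682)
step 8: x0=(1.8659, 0.4327) x1=(1.5514, 1.1883) x2=(-0.2853, -1.0460) x3=(-0.1935, 1.6119)
step 9: x0=(1.8486, 0.4005) x1=(1.5737, 1.1547) x2=(-0.2297, -0.9923) x3=(-0.2150, 1.5530)
step 10: x0=(1.8294, 0.3675) x1=(1.5944, 1.1207) x2=(-0.1703, -0.9327) x3=(-0.2348, 1.4918)
step 11: x0=(1.8084, 0.3339) x1=(1.6137, 1.0863) x2=(-0.1075, -0.8677) x3=(-0.2526, 1.4283)
step 12: x0=(1.7858, 0.2996) x1=(1.6316, 1.0516) x2=(-0.0416, -0.7981) x3=(-0.2685, 1.3628)
step 13: x0=(1.7615, 0.2647) x1=(1.6482, 1.0167) x2=(0.0270, -0.7243) x3=(-0.2824, 1.2955)
step 14: x0=(1.7358, 0.2292) x1=(1.6634, 0.9818) x2=(0.0979, -0.6470) x3=(-0.2942, 1.2266)
step 15: x0=(1.7087, 0.1933) x1=(1.6775, 0.9468) x2=(0.1707, -0.5668) x3=(-0.3040, 1.1563)
step 16: x0=(1.6804, 0.1569) x1=(1.6904, 0.9120) x2=(0.2451, -0.4844) x3=(-0.3117, 1.0849)

2.0095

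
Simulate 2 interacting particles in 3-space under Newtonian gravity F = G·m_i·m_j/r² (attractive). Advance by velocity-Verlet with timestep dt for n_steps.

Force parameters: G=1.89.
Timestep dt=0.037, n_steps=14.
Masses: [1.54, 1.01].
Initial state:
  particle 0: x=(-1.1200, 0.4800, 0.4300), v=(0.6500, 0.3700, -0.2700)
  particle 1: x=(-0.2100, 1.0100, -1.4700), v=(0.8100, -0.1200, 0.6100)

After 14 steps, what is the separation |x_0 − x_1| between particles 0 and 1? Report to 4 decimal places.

step 0: x0=(-1.1200, 0.4800, 0.4300) x1=(-0.2100, 1.0100, -1.4700)
step 1: x0=(-1.0958, 0.4938, 0.4198) x1=(-0.1802, 1.0055, -1.4471)
step 2: x0=(-1.0714, 0.5077, 0.4090) x1=(-0.1508, 1.0007, -1.4234)
step 3: x0=(-1.0468, 0.5217, 0.3978) x1=(-0.1218, 0.9957, -1.3989)
step 4: x0=(-1.0218, 0.5359, 0.3860) x1=(-0.0931, 0.9906, -1.3736)
step 5: x0=(-0.9966, 0.5502, 0.3737) x1=(-0.0650, 0.9852, -1.3475)
step 6: x0=(-0.9711, 0.5646, 0.3609) x1=(-0.0372, 0.9796, -1.3206)
step 7: x0=(-0.9452, 0.5792, 0.3474) x1=(-0.0100, 0.9738, -1.2927)
step 8: x0=(-0.9190, 0.5939, 0.3334) x1=(0.0167, 0.9677, -1.2640)
step 9: x0=(-0.8925, 0.6088, 0.3187) x1=(0.0429, 0.9615, -1.2343)
step 10: x0=(-0.8656, 0.6239, 0.3034) x1=(0.0684, 0.9550, -1.2036)
step 11: x0=(-0.8382, 0.6390, 0.2875) x1=(0.0934, 0.9483, -1.1719)
step 12: x0=(-0.8104, 0.6543, 0.2708) x1=(0.1176, 0.9414, -1.1392)
step 13: x0=(-0.7821, 0.6698, 0.2534) x1=(0.1412, 0.9342, -1.1053)
step 14: x0=(-0.7533, 0.6854, 0.2352) x1=(0.1639, 0.9268, -1.0702)

1.6136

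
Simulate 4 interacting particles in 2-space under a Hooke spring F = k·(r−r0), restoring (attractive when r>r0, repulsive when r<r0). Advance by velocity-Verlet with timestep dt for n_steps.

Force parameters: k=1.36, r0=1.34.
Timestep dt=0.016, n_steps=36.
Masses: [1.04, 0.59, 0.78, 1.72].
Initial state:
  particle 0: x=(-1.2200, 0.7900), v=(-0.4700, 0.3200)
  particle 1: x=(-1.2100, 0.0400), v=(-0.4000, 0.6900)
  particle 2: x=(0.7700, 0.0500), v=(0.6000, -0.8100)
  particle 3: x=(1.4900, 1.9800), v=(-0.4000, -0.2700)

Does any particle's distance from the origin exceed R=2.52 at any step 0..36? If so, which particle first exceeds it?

no

step 0: x0=(-1.2200, 0.7900) x1=(-1.2100, 0.0400) x2=(0.7700, 0.0500) x3=(1.4900, 1.9800)
step 1: x0=(-1.2272, 0.7953) x1=(-1.2157, 0.0512) x2=(0.7793, 0.0373) x3=(1.4833, 1.9754)
step 2: x0=(-1.2336, 0.8009) x1=(-1.2201, 0.0627) x2=(0.7882, 0.0249) x3=(1.4758, 1.9704)
step 3: x0=(-1.2392, 0.8068) x1=(-1.2232, 0.0746) x2=(0.7965, 0.0131) x3=(1.4678, 1.9648)
step 4: x0=(-1.2441, 0.8130) x1=(-1.2249, 0.0867) x2=(0.8042, 0.0016) x3=(1.4590, 1.9587)
step 5: x0=(-1.2483, 0.8196) x1=(-1.2252, 0.0991) x2=(0.8114, -0.0093) x3=(1.4496, 1.9522)
step 6: x0=(-1.2517, 0.8264) x1=(-1.2242, 0.1118) x2=(0.8180, -0.0198) x3=(1.4395, 1.9451)
step 7: x0=(-1.2543, 0.8335) x1=(-1.2218, 0.1247) x2=(0.8240, -0.0298) x3=(1.4288, 1.9376)
step 8: x0=(-1.2562, 0.8410) x1=(-1.2181, 0.1378) x2=(0.8294, -0.0394) x3=(1.4174, 1.9296)
step 9: x0=(-1.2573, 0.8487) x1=(-1.2131, 0.1511) x2=(0.8343, -0.0484) x3=(1.4054, 1.9212)
step 10: x0=(-1.2577, 0.8567) x1=(-1.2067, 0.1646) x2=(0.8385, -0.0569) x3=(1.3927, 1.9123)
step 11: x0=(-1.2573, 0.8650) x1=(-1.1990, 0.1783) x2=(0.8420, -0.0650) x3=(1.3794, 1.9029)
step 12: x0=(-1.2562, 0.8735) x1=(-1.1900, 0.1921) x2=(0.8450, -0.0725) x3=(1.3655, 1.8931)
step 13: x0=(-1.2544, 0.8823) x1=(-1.1796, 0.2060) x2=(0.8473, -0.0795) x3=(1.3510, 1.8829)
step 14: x0=(-1.2518, 0.8914) x1=(-1.1680, 0.2200) x2=(0.8490, -0.0859) x3=(1.3359, 1.8722)
step 15: x0=(-1.2485, 0.9007) x1=(-1.1551, 0.2342) x2=(0.8501, -0.0919) x3=(1.3203, 1.8611)
step 16: x0=(-1.2445, 0.9103) x1=(-1.1410, 0.2484) x2=(0.8505, -0.0973) x3=(1.3040, 1.8496)
step 17: x0=(-1.2398, 0.9201) x1=(-1.1256, 0.2626) x2=(0.8503, -0.1022) x3=(1.2872, 1.8376)
step 18: x0=(-1.2345, 0.9301) x1=(-1.1090, 0.2769) x2=(0.8495, -0.1066) x3=(1.2699, 1.8253)
step 19: x0=(-1.2284, 0.9404) x1=(-1.0912, 0.2912) x2=(0.8481, -0.1104) x3=(1.2520, 1.8127)
step 20: x0=(-1.2218, 0.9509) x1=(-1.0722, 0.3055) x2=(0.8460, -0.1137) x3=(1.2336, 1.7996)
step 21: x0=(-1.2144, 0.9616) x1=(-1.0521, 0.3198) x2=(0.8433, -0.1165) x3=(1.2146, 1.7862)
step 22: x0=(-1.2065, 0.9724) x1=(-1.0308, 0.3341) x2=(0.8401, -0.1188) x3=(1.1952, 1.7724)
step 23: x0=(-1.1979, 0.9835) x1=(-1.0085, 0.3483) x2=(0.8362, -0.1205) x3=(1.1754, 1.7583)
step 24: x0=(-1.1888, 0.9948) x1=(-0.9851, 0.3625) x2=(0.8318, -0.1217) x3=(1.1550, 1.7439)
step 25: x0=(-1.1790, 1.0062) x1=(-0.9607, 0.3765) x2=(0.8267, -0.1224) x3=(1.1343, 1.7292)
step 26: x0=(-1.1688, 1.0178) x1=(-0.9353, 0.3905) x2=(0.8212, -0.1226) x3=(1.1131, 1.7141)
step 27: x0=(-1.1580, 1.0295) x1=(-0.9089, 0.4044) x2=(0.8151, -0.1223) x3=(1.0915, 1.6988)
step 28: x0=(-1.1466, 1.0414) x1=(-0.8816, 0.4182) x2=(0.8084, -0.1214) x3=(1.0695, 1.6832)
step 29: x0=(-1.1348, 1.0534) x1=(-0.8534, 0.4318) x2=(0.8013, -0.1201) x3=(1.0471, 1.6673)
step 30: x0=(-1.1225, 1.0656) x1=(-0.8244, 0.4454) x2=(0.7936, -0.1184) x3=(1.0244, 1.6512)
step 31: x0=(-1.1098, 1.0778) x1=(-0.7945, 0.4587) x2=(0.7855, -0.1161) x3=(1.0014, 1.6349)
step 32: x0=(-1.0966, 1.0902) x1=(-0.7639, 0.4720) x2=(0.7769, -0.1134) x3=(0.9780, 1.6184)
step 33: x0=(-1.0831, 1.1027) x1=(-0.7326, 0.4851) x2=(0.7679, -0.1103) x3=(0.9544, 1.6016)
step 34: x0=(-1.0691, 1.1152) x1=(-0.7006, 0.4980) x2=(0.7585, -0.1067) x3=(0.9304, 1.5847)
step 35: x0=(-1.0548, 1.1278) x1=(-0.6680, 0.5107) x2=(0.7486, -0.1028) x3=(0.9063, 1.5675)
step 36: x0=(-1.0401, 1.1405) x1=(-0.6349, 0.5233) x2=(0.7384, -0.0984) x3=(0.8819, 1.5503)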